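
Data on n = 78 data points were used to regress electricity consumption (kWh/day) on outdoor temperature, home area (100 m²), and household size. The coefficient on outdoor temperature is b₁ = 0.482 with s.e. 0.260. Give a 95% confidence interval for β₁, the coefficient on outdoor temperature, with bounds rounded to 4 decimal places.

(-0.0361, 1.0001)

df = n − k − 1 = 78 − 3 − 1 = 74.
t* = t_{0.025, 74} = 1.992543.
Margin = t* × SE = 1.992543 × 0.260 = 0.518061.
CI: 0.482 ± 0.518061 → (-0.0361, 1.0001).
With 95% confidence, each one-unit increase in outdoor temperature is associated with a change of between -0.0361 and 1.0001 kWh/day in electricity consumption, holding the other predictors fixed.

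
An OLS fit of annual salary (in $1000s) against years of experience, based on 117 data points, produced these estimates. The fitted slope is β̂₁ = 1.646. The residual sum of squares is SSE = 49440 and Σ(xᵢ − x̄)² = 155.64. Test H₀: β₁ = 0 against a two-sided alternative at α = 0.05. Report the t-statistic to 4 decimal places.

MSE = SSE/(n − 2) = 49440/115 = 429.913.
SE(β̂₁) = √(MSE/Sₓₓ) = √(429.913/155.64) = 1.66199.
t = 1.646 / 1.66199 = 0.9904.
df = n − 2 = 115.
Two-sided p ≈ 0.3241, which is ≥ 0.05, so fail to reject H₀.
The data do not give significant evidence of an association between years of experience and annual salary.

t = 0.9904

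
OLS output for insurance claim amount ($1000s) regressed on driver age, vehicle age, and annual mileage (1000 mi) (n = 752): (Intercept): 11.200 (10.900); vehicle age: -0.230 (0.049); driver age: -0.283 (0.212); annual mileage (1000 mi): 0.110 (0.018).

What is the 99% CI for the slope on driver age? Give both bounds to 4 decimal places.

(-0.8305, 0.2645)

Read off: b = -0.283, SE = 0.212 for driver age.
df = n − k − 1 = 752 − 3 − 1 = 748.
t* = t_{0.005, 748} = 2.582418.
Margin = t* × SE = 2.582418 × 0.212 = 0.547473.
CI: -0.283 ± 0.547473 → (-0.8305, 0.2645).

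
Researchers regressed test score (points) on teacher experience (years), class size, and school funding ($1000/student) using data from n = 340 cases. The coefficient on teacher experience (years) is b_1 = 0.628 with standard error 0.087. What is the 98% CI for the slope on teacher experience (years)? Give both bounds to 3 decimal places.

df = n − k − 1 = 340 − 3 − 1 = 336.
t* = t_{0.01, 336} = 2.337497.
Margin = t* × SE = 2.337497 × 0.087 = 0.20336.
CI: 0.628 ± 0.20336 → (0.425, 0.831).
With 98% confidence, each one-unit increase in teacher experience (years) is associated with a change of between 0.425 and 0.831 points in test score, holding the other predictors fixed.

(0.425, 0.831)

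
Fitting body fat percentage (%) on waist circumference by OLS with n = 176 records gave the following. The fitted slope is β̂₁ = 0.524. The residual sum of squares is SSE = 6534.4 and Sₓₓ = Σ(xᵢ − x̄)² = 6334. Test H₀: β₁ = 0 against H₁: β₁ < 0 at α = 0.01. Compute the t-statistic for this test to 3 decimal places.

t = 6.805

MSE = SSE/(n − 2) = 6534.4/174 = 37.554.
SE(β̂₁) = √(MSE/Sₓₓ) = √(37.554/6334) = 0.0769997.
t = 0.524 / 0.0769997 = 6.805.
df = n − 2 = 174.
One-sided p ≈ 1.0000, which is ≥ 0.01, so fail to reject H₀.
The data do not give significant evidence that the true slope on waist circumference is negative.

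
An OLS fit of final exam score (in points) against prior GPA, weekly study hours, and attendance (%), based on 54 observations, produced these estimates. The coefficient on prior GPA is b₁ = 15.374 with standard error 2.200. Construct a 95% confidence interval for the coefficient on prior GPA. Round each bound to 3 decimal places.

df = n − k − 1 = 54 − 3 − 1 = 50.
t* = t_{0.025, 50} = 2.008559.
Margin = t* × SE = 2.008559 × 2.200 = 4.41883.
CI: 15.374 ± 4.41883 → (10.955, 19.793).
With 95% confidence, each one-unit increase in prior GPA is associated with a change of between 10.955 and 19.793 points in final exam score, holding the other predictors fixed.

(10.955, 19.793)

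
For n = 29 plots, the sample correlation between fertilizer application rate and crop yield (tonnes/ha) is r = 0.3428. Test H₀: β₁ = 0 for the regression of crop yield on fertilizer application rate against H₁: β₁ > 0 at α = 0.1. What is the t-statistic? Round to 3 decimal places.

t = r·√(n − 2)/√(1 − r²) = 0.3428·√27/√0.882488 = 1.896.
df = n − 2 = 27.
One-sided p ≈ 0.0343, which is < 0.1, so reject H₀.
There is evidence of a linear association between fertilizer application rate and crop yield.

t = 1.896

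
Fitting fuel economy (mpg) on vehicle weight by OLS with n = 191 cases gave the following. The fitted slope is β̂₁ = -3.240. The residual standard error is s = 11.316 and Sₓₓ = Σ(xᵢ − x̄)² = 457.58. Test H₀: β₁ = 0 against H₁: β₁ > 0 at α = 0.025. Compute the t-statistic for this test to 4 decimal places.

t = -6.1247

SE(β̂₁) = s/√Sₓₓ = 11.316/√457.58 = 0.529005.
t = -3.240 / 0.529005 = -6.1247.
df = n − 2 = 189.
One-sided p ≈ 1.0000, which is ≥ 0.025, so fail to reject H₀.
The data do not give significant evidence that the true slope on vehicle weight is positive.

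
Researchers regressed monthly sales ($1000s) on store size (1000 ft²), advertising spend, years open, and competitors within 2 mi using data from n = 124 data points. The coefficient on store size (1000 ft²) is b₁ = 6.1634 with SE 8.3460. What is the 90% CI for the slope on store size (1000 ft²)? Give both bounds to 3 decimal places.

df = n − k − 1 = 124 − 4 − 1 = 119.
t* = t_{0.05, 119} = 1.657759.
Margin = t* × SE = 1.657759 × 8.3460 = 13.83566.
CI: 6.1634 ± 13.83566 → (-7.672, 19.999).
With 90% confidence, each one-unit increase in store size (1000 ft²) is associated with a change of between -7.672 and 19.999 $1000s in monthly sales, holding the other predictors fixed.

(-7.672, 19.999)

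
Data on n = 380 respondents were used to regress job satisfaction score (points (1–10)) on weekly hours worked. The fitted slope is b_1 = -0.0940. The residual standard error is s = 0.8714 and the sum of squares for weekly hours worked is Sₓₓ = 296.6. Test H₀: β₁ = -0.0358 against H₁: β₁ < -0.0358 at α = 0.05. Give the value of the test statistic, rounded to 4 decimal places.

SE(b_1) = s/√Sₓₓ = 0.8714/√296.6 = 0.0505978.
t = (-0.0940 − (-0.0358)) / 0.0505978 = -1.1502.
df = n − 2 = 378.
One-sided p ≈ 0.1254, which is ≥ 0.05, so fail to reject H₀.
The data do not give significant evidence that the true slope on weekly hours worked is below -0.0358 points (1–10) per unit.

t = -1.1502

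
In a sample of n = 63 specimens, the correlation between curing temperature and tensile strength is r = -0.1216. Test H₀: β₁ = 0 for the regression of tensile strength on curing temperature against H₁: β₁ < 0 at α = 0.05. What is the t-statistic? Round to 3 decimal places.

t = -0.957

t = r·√(n − 2)/√(1 − r²) = -0.1216·√61/√0.985213 = -0.957.
df = n − 2 = 61.
One-sided p ≈ 0.1712, which is ≥ 0.05, so fail to reject H₀.
The data do not give significant evidence of a linear association between curing temperature and tensile strength.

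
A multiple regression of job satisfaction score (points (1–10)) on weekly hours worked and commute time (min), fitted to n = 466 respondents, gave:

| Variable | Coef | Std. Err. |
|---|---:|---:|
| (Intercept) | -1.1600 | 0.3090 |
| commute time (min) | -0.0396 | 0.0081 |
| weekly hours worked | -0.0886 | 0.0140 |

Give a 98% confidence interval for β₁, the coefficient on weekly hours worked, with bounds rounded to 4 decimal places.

Read off: b = -0.0886, SE = 0.0140 for weekly hours worked.
df = n − k − 1 = 466 − 2 − 1 = 463.
t* = t_{0.01, 463} = 2.334429.
Margin = t* × SE = 2.334429 × 0.0140 = 0.032682.
CI: -0.0886 ± 0.032682 → (-0.1213, -0.0559).

(-0.1213, -0.0559)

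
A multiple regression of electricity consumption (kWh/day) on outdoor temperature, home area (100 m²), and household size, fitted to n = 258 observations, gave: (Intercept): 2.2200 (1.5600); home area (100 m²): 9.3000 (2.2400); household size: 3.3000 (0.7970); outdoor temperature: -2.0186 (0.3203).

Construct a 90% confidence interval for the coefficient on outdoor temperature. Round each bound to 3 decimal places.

Read off: b = -2.0186, SE = 0.3203 for outdoor temperature.
df = n − k − 1 = 258 − 3 − 1 = 254.
t* = t_{0.05, 254} = 1.650875.
Margin = t* × SE = 1.650875 × 0.3203 = 0.52878.
CI: -2.0186 ± 0.52878 → (-2.547, -1.490).

(-2.547, -1.490)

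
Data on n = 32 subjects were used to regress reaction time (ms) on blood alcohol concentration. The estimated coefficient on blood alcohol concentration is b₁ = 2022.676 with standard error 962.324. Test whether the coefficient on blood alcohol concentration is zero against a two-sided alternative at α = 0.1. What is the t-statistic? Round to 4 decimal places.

t = 2.1019

H₀: β₁ = 0 vs H₁: β₁ ≠ 0.
t = (b₁ − β₁⁰)/SE = 2022.676 / 962.324 = 2.1019.
df = n − 2 = 32 − 2 = 30.
Two-sided p ≈ 0.0441, which is < 0.1, so reject H₀.
There is evidence that blood alcohol concentration is associated with reaction time.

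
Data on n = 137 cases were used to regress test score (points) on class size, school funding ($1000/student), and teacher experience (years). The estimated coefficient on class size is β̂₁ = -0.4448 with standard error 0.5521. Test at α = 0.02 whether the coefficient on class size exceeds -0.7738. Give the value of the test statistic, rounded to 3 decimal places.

t = 0.596

H₀: β₁ = -0.7738 vs H₁: β₁ > -0.7738.
t = (β̂₁ − β₁⁰)/SE = (-0.4448 − (-0.7738)) / 0.5521 = 0.596.
df = n − k − 1 = 137 − 3 − 1 = 133.
One-sided p ≈ 0.2761, which is ≥ 0.02, so fail to reject H₀.
The data do not give significant evidence that the true slope on class size exceeds -0.7738 points per unit, holding the other predictors fixed.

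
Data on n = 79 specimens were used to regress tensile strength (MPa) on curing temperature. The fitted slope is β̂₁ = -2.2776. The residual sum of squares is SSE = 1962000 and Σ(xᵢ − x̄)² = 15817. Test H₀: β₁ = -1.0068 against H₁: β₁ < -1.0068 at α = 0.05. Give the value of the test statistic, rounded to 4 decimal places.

MSE = SSE/(n − 2) = 1962000/77 = 25480.5.
SE(β̂₁) = √(MSE/Sₓₓ) = √(25480.5/15817) = 1.26924.
t = (-2.2776 − (-1.0068)) / 1.26924 = -1.0012.
df = n − 2 = 77.
One-sided p ≈ 0.1599, which is ≥ 0.05, so fail to reject H₀.
The data do not give significant evidence that the true slope on curing temperature is below -1.0068 MPa per unit.

t = -1.0012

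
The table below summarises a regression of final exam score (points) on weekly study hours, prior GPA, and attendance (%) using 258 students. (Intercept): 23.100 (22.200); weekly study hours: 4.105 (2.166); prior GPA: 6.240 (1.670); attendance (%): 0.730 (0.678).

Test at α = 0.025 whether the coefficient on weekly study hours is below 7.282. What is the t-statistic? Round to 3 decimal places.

Read off: b = 4.105, SE = 2.166 for weekly study hours.
H₀: β₁ = 7.282 vs H₁: β₁ < 7.282.
t = (4.105 − 7.282) / 2.166 = -1.467.
df = n − k − 1 = 258 − 3 − 1 = 254.
One-sided p ≈ 0.0718, which is ≥ 0.025, so fail to reject H₀.
The data do not give significant evidence that the true slope on weekly study hours is below 7.282 points per unit, holding the other predictors fixed.

t = -1.467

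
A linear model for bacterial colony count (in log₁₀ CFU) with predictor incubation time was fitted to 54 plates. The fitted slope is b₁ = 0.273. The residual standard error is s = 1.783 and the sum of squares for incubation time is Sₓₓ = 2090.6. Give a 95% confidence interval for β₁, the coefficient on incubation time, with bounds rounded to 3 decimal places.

(0.195, 0.351)

SE(b₁) = s/√Sₓₓ = 1.783/√2090.6 = 0.0389956.
df = n − 2 = 52.
t* = t_{0.025, 52} = 2.006647.
Margin = t* × SE = 2.006647 × 0.0389956 = 0.07825.
CI: 0.273 ± 0.07825 → (0.195, 0.351).
With 95% confidence, each one-unit increase in incubation time is associated with a change of between 0.195 and 0.351 log₁₀ CFU in bacterial colony count.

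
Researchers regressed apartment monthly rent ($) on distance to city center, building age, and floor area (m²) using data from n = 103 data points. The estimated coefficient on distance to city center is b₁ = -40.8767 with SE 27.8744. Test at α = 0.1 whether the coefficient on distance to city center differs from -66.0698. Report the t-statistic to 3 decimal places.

H₀: β₁ = -66.0698 vs H₁: β₁ ≠ -66.0698.
t = (b₁ − β₁⁰)/SE = (-40.8767 − (-66.0698)) / 27.8744 = 0.904.
df = n − k − 1 = 103 − 3 − 1 = 99.
Two-sided p ≈ 0.3683, which is ≥ 0.1, so fail to reject H₀.
The data are consistent with a true slope of -66.0698 $ per unit of distance to city center, holding the other predictors fixed.

t = 0.904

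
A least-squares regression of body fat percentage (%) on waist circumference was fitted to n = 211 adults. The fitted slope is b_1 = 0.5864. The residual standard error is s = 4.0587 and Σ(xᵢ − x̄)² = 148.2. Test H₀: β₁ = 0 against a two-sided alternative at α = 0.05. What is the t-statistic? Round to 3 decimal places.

t = 1.759

SE(b_1) = s/√Sₓₓ = 4.0587/√148.2 = 0.333398.
t = 0.5864 / 0.333398 = 1.759.
df = n − 2 = 209.
Two-sided p ≈ 0.0801, which is ≥ 0.05, so fail to reject H₀.
The data do not give significant evidence of an association between waist circumference and body fat percentage.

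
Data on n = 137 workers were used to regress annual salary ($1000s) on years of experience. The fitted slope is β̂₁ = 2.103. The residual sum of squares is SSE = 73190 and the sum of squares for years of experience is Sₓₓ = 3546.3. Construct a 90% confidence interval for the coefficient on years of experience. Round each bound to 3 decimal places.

(1.455, 2.751)

MSE = SSE/(n − 2) = 73190/135 = 542.148.
SE(β̂₁) = √(MSE/Sₓₓ) = √(542.148/3546.3) = 0.390995.
df = n − 2 = 135.
t* = t_{0.05, 135} = 1.656219.
Margin = t* × SE = 1.656219 × 0.390995 = 0.64757.
CI: 2.103 ± 0.64757 → (1.455, 2.751).
With 90% confidence, each one-unit increase in years of experience is associated with a change of between 1.455 and 2.751 $1000s in annual salary.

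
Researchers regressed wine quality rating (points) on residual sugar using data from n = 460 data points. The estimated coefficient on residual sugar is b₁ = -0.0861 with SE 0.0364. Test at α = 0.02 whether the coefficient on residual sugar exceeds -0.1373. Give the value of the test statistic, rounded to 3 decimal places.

H₀: β₁ = -0.1373 vs H₁: β₁ > -0.1373.
t = (b₁ − β₁⁰)/SE = (-0.0861 − (-0.1373)) / 0.0364 = 1.407.
df = n − 2 = 460 − 2 = 458.
One-sided p ≈ 0.0801, which is ≥ 0.02, so fail to reject H₀.
The data do not give significant evidence that the true slope on residual sugar exceeds -0.1373 points per unit.

t = 1.407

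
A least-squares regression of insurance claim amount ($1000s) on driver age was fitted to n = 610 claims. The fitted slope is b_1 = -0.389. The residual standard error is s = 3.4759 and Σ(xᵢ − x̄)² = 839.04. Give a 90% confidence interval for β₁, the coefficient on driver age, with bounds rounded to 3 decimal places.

(-0.587, -0.191)

SE(b_1) = s/√Sₓₓ = 3.4759/√839.04 = 0.119999.
df = n − 2 = 608.
t* = t_{0.05, 608} = 1.647364.
Margin = t* × SE = 1.647364 × 0.119999 = 0.19768.
CI: -0.389 ± 0.19768 → (-0.587, -0.191).
With 90% confidence, each one-unit increase in driver age is associated with a change of between -0.587 and -0.191 $1000s in insurance claim amount.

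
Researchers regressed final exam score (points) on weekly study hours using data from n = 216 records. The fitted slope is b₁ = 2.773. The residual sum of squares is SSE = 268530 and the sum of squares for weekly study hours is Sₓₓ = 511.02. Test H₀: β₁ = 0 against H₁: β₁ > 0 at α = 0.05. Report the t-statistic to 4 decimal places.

t = 1.7696

MSE = SSE/(n − 2) = 268530/214 = 1254.81.
SE(b₁) = √(MSE/Sₓₓ) = √(1254.81/511.02) = 1.56701.
t = 2.773 / 1.56701 = 1.7696.
df = n − 2 = 214.
One-sided p ≈ 0.0391, which is < 0.05, so reject H₀.
There is evidence that the true slope on weekly study hours is positive.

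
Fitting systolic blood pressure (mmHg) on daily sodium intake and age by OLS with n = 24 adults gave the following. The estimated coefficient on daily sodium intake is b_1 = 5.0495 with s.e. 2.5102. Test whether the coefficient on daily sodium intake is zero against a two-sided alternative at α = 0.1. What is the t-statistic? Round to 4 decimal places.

t = 2.0116

H₀: β₁ = 0 vs H₁: β₁ ≠ 0.
t = (b_1 − β₁⁰)/SE = 5.0495 / 2.5102 = 2.0116.
df = n − k − 1 = 24 − 2 − 1 = 21.
Two-sided p ≈ 0.0573, which is < 0.1, so reject H₀.
There is evidence that daily sodium intake is associated with systolic blood pressure, holding the other predictors fixed.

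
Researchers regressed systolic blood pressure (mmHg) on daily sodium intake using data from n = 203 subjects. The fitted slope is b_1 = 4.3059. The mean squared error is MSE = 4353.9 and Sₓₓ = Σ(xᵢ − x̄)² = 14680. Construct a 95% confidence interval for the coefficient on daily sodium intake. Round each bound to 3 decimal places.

SE(b_1) = √(MSE/Sₓₓ) = √(4353.9/14680) = 0.544598.
df = n − 2 = 201.
t* = t_{0.025, 201} = 1.971837.
Margin = t* × SE = 1.971837 × 0.544598 = 1.07386.
CI: 4.3059 ± 1.07386 → (3.232, 5.380).
With 95% confidence, each one-unit increase in daily sodium intake is associated with a change of between 3.232 and 5.380 mmHg in systolic blood pressure.

(3.232, 5.380)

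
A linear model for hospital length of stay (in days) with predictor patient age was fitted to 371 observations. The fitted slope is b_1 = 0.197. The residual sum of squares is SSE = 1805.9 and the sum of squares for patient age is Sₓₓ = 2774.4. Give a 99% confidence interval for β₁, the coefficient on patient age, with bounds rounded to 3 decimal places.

MSE = SSE/(n − 2) = 1805.9/369 = 4.89404.
SE(b_1) = √(MSE/Sₓₓ) = √(4.89404/2774.4) = 0.042.
df = n − 2 = 369.
t* = t_{0.005, 369} = 2.589218.
Margin = t* × SE = 2.589218 × 0.042 = 0.10875.
CI: 0.197 ± 0.10875 → (0.088, 0.306).
With 99% confidence, each one-unit increase in patient age is associated with a change of between 0.088 and 0.306 days in hospital length of stay.

(0.088, 0.306)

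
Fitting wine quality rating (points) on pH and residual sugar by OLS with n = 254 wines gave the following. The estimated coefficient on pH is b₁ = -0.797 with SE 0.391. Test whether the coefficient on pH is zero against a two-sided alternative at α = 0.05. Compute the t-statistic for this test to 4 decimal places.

H₀: β₁ = 0 vs H₁: β₁ ≠ 0.
t = (b₁ − β₁⁰)/SE = -0.797 / 0.391 = -2.0384.
df = n − k − 1 = 254 − 2 − 1 = 251.
Two-sided p ≈ 0.0426, which is < 0.05, so reject H₀.
There is evidence that pH is associated with wine quality rating, holding the other predictors fixed.

t = -2.0384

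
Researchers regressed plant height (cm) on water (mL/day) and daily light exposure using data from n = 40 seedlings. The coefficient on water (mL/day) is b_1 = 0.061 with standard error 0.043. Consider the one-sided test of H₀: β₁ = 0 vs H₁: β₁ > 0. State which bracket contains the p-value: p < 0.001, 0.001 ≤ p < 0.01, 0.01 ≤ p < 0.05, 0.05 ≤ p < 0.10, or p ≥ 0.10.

0.05 ≤ p < 0.10

t = 0.061 / 0.043 = 1.419.
df = n − k − 1 = 40 − 2 − 1 = 37.
One-sided p = P(T_{37} > t) ≈ 0.0822.
So 0.05 ≤ p < 0.10.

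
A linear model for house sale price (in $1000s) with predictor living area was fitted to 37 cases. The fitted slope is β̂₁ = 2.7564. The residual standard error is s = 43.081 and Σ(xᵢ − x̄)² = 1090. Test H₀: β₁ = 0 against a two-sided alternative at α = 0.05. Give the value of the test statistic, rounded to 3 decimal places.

SE(β̂₁) = s/√Sₓₓ = 43.081/√1090 = 1.30489.
t = 2.7564 / 1.30489 = 2.112.
df = n − 2 = 35.
Two-sided p ≈ 0.0419, which is < 0.05, so reject H₀.
There is evidence that living area is associated with house sale price.

t = 2.112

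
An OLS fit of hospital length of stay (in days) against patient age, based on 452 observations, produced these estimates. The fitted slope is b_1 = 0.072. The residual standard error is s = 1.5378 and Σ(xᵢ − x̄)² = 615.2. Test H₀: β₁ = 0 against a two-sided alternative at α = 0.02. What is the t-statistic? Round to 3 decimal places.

SE(b_1) = s/√Sₓₓ = 1.5378/√615.2 = 0.062.
t = 0.072 / 0.062 = 1.161.
df = n − 2 = 450.
Two-sided p ≈ 0.2461, which is ≥ 0.02, so fail to reject H₀.
The data do not give significant evidence of an association between patient age and hospital length of stay.

t = 1.161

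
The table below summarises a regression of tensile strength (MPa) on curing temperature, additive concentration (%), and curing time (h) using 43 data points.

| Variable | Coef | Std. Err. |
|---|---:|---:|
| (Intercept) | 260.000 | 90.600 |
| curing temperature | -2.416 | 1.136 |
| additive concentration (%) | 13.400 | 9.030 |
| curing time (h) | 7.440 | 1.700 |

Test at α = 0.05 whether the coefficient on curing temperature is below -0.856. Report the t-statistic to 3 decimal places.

t = -1.373

Read off: b = -2.416, SE = 1.136 for curing temperature.
H₀: β₁ = -0.856 vs H₁: β₁ < -0.856.
t = (-2.416 − (-0.856)) / 1.136 = -1.373.
df = n − k − 1 = 43 − 3 − 1 = 39.
One-sided p ≈ 0.0888, which is ≥ 0.05, so fail to reject H₀.
The data do not give significant evidence that the true slope on curing temperature is below -0.856 MPa per unit, holding the other predictors fixed.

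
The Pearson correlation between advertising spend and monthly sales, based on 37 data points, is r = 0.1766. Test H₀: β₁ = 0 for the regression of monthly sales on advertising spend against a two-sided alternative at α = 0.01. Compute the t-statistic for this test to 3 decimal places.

t = 1.061

t = r·√(n − 2)/√(1 − r²) = 0.1766·√35/√0.968812 = 1.061.
df = n − 2 = 35.
Two-sided p ≈ 0.2957, which is ≥ 0.01, so fail to reject H₀.
The data do not give significant evidence of a linear association between advertising spend and monthly sales.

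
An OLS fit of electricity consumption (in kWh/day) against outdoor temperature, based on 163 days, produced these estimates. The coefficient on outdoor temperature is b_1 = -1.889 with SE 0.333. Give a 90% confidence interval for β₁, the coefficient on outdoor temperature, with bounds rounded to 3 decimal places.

df = n − 2 = 163 − 2 = 161.
t* = t_{0.05, 161} = 1.654373.
Margin = t* × SE = 1.654373 × 0.333 = 0.55091.
CI: -1.889 ± 0.55091 → (-2.440, -1.338).
With 90% confidence, each one-unit increase in outdoor temperature is associated with a change of between -2.440 and -1.338 kWh/day in electricity consumption.

(-2.440, -1.338)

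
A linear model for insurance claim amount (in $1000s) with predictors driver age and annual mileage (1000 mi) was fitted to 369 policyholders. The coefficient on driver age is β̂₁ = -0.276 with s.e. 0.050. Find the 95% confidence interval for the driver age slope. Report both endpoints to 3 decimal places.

(-0.374, -0.178)

df = n − k − 1 = 369 − 2 − 1 = 366.
t* = t_{0.025, 366} = 1.966467.
Margin = t* × SE = 1.966467 × 0.050 = 0.09832.
CI: -0.276 ± 0.09832 → (-0.374, -0.178).
With 95% confidence, each one-unit increase in driver age is associated with a change of between -0.374 and -0.178 $1000s in insurance claim amount, holding the other predictors fixed.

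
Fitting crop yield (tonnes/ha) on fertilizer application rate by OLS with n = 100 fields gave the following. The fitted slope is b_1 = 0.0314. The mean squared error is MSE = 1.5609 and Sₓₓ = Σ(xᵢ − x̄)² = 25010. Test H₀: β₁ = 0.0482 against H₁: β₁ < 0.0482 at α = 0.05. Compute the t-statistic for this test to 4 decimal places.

SE(b_1) = √(MSE/Sₓₓ) = √(1.5609/25010) = 0.00790007.
t = (0.0314 − 0.0482) / 0.00790007 = -2.1266.
df = n − 2 = 98.
One-sided p ≈ 0.0180, which is < 0.05, so reject H₀.
There is evidence that the true slope on fertilizer application rate is below 0.0482 tonnes/ha per unit.

t = -2.1266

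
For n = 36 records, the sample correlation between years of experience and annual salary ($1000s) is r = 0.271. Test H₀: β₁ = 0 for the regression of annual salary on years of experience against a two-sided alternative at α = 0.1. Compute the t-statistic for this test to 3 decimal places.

t = 1.642

t = r·√(n − 2)/√(1 − r²) = 0.271·√34/√0.926559 = 1.642.
df = n − 2 = 34.
Two-sided p ≈ 0.1099, which is ≥ 0.1, so fail to reject H₀.
The data do not give significant evidence of a linear association between years of experience and annual salary.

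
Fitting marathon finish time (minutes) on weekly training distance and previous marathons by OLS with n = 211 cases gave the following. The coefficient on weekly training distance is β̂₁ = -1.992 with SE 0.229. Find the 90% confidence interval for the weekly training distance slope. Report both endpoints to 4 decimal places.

(-2.3704, -1.6136)

df = n − k − 1 = 211 − 2 − 1 = 208.
t* = t_{0.05, 208} = 1.652212.
Margin = t* × SE = 1.652212 × 0.229 = 0.378357.
CI: -1.992 ± 0.378357 → (-2.3704, -1.6136).
With 90% confidence, each one-unit increase in weekly training distance is associated with a change of between -2.3704 and -1.6136 minutes in marathon finish time, holding the other predictors fixed.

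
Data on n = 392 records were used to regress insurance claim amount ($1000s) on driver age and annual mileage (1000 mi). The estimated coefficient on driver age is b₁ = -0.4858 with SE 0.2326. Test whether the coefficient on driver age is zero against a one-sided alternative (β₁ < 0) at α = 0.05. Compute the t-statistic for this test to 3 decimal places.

H₀: β₁ = 0 vs H₁: β₁ < 0.
t = (b₁ − β₁⁰)/SE = -0.4858 / 0.2326 = -2.089.
df = n − k − 1 = 392 − 2 − 1 = 389.
One-sided p ≈ 0.0187, which is < 0.05, so reject H₀.
There is evidence that the true slope on driver age is negative, holding the other predictors fixed.

t = -2.089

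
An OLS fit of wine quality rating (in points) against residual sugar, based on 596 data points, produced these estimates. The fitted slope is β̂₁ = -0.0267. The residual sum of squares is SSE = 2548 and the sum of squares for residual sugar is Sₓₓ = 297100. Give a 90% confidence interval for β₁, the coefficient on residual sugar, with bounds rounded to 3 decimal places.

(-0.033, -0.020)

MSE = SSE/(n − 2) = 2548/594 = 4.28956.
SE(β̂₁) = √(MSE/Sₓₓ) = √(4.28956/297100) = 0.00379975.
df = n − 2 = 594.
t* = t_{0.05, 594} = 1.647423.
Margin = t* × SE = 1.647423 × 0.00379975 = 0.00626.
CI: -0.0267 ± 0.00626 → (-0.033, -0.020).
With 90% confidence, each one-unit increase in residual sugar is associated with a change of between -0.033 and -0.020 points in wine quality rating.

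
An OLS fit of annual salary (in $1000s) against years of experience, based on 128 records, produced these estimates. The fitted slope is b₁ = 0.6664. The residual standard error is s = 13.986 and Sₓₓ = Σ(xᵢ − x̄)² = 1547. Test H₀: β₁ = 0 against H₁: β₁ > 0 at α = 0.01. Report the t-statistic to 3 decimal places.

SE(b₁) = s/√Sₓₓ = 13.986/√1547 = 0.355589.
t = 0.6664 / 0.355589 = 1.874.
df = n − 2 = 126.
One-sided p ≈ 0.0316, which is ≥ 0.01, so fail to reject H₀.
The data do not give significant evidence that the true slope on years of experience is positive.

t = 1.874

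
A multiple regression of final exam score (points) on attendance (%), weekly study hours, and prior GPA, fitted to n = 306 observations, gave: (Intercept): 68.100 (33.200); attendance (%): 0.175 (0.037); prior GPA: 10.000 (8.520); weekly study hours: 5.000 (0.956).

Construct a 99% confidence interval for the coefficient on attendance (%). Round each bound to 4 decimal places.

Read off: b = 0.175, SE = 0.037 for attendance (%).
df = n − k − 1 = 306 − 3 − 1 = 302.
t* = t_{0.005, 302} = 2.592207.
Margin = t* × SE = 2.592207 × 0.037 = 0.095912.
CI: 0.175 ± 0.095912 → (0.0791, 0.2709).

(0.0791, 0.2709)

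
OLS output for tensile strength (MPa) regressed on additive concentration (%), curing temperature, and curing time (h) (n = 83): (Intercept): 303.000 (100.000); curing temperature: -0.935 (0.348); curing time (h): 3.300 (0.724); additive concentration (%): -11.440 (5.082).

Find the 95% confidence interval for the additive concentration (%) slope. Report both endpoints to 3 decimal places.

(-21.555, -1.325)

Read off: b = -11.440, SE = 5.082 for additive concentration (%).
df = n − k − 1 = 83 − 3 − 1 = 79.
t* = t_{0.025, 79} = 1.99045.
Margin = t* × SE = 1.99045 × 5.082 = 10.11547.
CI: -11.440 ± 10.11547 → (-21.555, -1.325).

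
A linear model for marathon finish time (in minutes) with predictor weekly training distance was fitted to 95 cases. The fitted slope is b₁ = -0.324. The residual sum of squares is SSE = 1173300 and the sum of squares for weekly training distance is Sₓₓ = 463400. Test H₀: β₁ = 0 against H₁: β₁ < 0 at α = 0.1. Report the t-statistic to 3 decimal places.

MSE = SSE/(n − 2) = 1173300/93 = 12616.1.
SE(b₁) = √(MSE/Sₓₓ) = √(12616.1/463400) = 0.165.
t = -0.324 / 0.165 = -1.964.
df = n − 2 = 93.
One-sided p ≈ 0.0263, which is < 0.1, so reject H₀.
There is evidence that the true slope on weekly training distance is negative.

t = -1.964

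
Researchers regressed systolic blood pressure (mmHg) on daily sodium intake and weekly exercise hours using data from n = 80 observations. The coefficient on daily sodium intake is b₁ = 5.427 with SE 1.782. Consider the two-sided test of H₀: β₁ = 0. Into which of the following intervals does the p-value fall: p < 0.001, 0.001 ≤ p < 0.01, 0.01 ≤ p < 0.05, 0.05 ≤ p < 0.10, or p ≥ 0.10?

0.001 ≤ p < 0.01

t = 5.427 / 1.782 = 3.045.
df = n − k − 1 = 80 − 2 − 1 = 77.
Two-sided p = 2·P(T_{77} > |t|) ≈ 0.0032.
So 0.001 ≤ p < 0.01.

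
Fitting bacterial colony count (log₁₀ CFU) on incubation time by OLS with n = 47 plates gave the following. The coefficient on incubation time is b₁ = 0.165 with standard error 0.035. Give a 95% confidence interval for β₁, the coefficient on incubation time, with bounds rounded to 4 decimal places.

(0.0945, 0.2355)

df = n − 2 = 47 − 2 = 45.
t* = t_{0.025, 45} = 2.014103.
Margin = t* × SE = 2.014103 × 0.035 = 0.070494.
CI: 0.165 ± 0.070494 → (0.0945, 0.2355).
With 95% confidence, each one-unit increase in incubation time is associated with a change of between 0.0945 and 0.2355 log₁₀ CFU in bacterial colony count.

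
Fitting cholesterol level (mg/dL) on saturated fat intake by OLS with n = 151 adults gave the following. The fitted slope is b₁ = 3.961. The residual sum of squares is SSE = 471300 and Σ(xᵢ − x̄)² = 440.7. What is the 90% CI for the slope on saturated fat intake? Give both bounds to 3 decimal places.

MSE = SSE/(n − 2) = 471300/149 = 3163.09.
SE(b₁) = √(MSE/Sₓₓ) = √(3163.09/440.7) = 2.67907.
df = n − 2 = 149.
t* = t_{0.05, 149} = 1.655145.
Margin = t* × SE = 1.655145 × 2.67907 = 4.43425.
CI: 3.961 ± 4.43425 → (-0.473, 8.395).
With 90% confidence, each one-unit increase in saturated fat intake is associated with a change of between -0.473 and 8.395 mg/dL in cholesterol level.

(-0.473, 8.395)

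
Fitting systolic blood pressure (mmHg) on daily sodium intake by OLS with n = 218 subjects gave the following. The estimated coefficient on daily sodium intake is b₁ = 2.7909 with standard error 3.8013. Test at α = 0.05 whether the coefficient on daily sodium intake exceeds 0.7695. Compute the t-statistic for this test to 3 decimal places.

H₀: β₁ = 0.7695 vs H₁: β₁ > 0.7695.
t = (b₁ − β₁⁰)/SE = (2.7909 − 0.7695) / 3.8013 = 0.532.
df = n − 2 = 218 − 2 = 216.
One-sided p ≈ 0.2977, which is ≥ 0.05, so fail to reject H₀.
The data do not give significant evidence that the true slope on daily sodium intake exceeds 0.7695 mmHg per unit.

t = 0.532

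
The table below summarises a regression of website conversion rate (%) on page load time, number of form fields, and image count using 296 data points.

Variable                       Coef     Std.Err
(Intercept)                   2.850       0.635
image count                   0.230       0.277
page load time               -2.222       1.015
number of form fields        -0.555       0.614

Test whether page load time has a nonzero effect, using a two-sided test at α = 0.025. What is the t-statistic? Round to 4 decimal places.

t = -2.1892

Read off: b = -2.222, SE = 1.015 for page load time.
H₀: β₁ = 0 vs H₁: β₁ ≠ 0.
t = -2.222 / 1.015 = -2.1892.
df = n − k − 1 = 296 − 3 − 1 = 292.
Two-sided p ≈ 0.0294, which is ≥ 0.025, so fail to reject H₀.
The data do not give significant evidence of an association between page load time and website conversion rate, after adjusting for the other predictors.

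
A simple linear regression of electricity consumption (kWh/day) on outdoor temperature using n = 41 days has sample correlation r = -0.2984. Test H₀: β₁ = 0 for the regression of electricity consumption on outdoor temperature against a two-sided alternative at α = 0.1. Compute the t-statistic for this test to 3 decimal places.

t = -1.952

t = r·√(n − 2)/√(1 − r²) = -0.2984·√39/√0.910957 = -1.952.
df = n − 2 = 39.
Two-sided p ≈ 0.0581, which is < 0.1, so reject H₀.
There is evidence of a linear association between outdoor temperature and electricity consumption.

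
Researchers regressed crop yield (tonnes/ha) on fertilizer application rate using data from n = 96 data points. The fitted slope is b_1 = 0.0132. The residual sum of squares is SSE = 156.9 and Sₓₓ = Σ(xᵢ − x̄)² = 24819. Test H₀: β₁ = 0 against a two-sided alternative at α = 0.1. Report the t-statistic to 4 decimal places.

MSE = SSE/(n − 2) = 156.9/94 = 1.66915.
SE(b_1) = √(MSE/Sₓₓ) = √(1.66915/24819) = 0.00820078.
t = 0.0132 / 0.00820078 = 1.6096.
df = n − 2 = 94.
Two-sided p ≈ 0.1108, which is ≥ 0.1, so fail to reject H₀.
The data do not give significant evidence of an association between fertilizer application rate and crop yield.

t = 1.6096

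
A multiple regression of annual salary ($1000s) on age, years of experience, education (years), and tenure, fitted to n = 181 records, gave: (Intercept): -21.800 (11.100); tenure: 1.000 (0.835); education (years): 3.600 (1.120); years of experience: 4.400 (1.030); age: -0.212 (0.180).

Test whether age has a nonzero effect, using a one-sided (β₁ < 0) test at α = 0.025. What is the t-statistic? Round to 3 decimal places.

Read off: b = -0.212, SE = 0.180 for age.
H₀: β₁ = 0 vs H₁: β₁ < 0.
t = -0.212 / 0.180 = -1.178.
df = n − k − 1 = 181 − 4 − 1 = 176.
One-sided p ≈ 0.1202, which is ≥ 0.025, so fail to reject H₀.
The data do not give significant evidence that the true slope on age is negative, holding the other predictors fixed.

t = -1.178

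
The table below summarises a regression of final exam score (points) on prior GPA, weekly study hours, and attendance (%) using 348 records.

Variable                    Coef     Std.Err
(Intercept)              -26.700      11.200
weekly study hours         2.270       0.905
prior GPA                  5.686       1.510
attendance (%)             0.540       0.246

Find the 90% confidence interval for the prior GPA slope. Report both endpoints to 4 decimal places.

(3.1956, 8.1764)

Read off: b = 5.686, SE = 1.510 for prior GPA.
df = n − k − 1 = 348 − 3 − 1 = 344.
t* = t_{0.05, 344} = 1.649295.
Margin = t* × SE = 1.649295 × 1.510 = 2.490436.
CI: 5.686 ± 2.490436 → (3.1956, 8.1764).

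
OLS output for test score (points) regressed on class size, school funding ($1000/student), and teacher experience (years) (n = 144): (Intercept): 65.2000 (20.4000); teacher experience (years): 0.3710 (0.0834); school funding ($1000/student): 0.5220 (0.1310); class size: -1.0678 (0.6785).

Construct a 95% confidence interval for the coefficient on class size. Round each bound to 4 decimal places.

(-2.4092, 0.2736)

Read off: b = -1.0678, SE = 0.6785 for class size.
df = n − k − 1 = 144 − 3 − 1 = 140.
t* = t_{0.025, 140} = 1.977054.
Margin = t* × SE = 1.977054 × 0.6785 = 1.341431.
CI: -1.0678 ± 1.341431 → (-2.4092, 0.2736).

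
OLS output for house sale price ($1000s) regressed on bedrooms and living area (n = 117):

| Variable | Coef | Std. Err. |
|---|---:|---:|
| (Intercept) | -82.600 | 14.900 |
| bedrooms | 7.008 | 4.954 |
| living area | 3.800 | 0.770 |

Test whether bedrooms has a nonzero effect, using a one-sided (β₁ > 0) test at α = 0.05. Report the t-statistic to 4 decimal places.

t = 1.4146

Read off: b = 7.008, SE = 4.954 for bedrooms.
H₀: β₁ = 0 vs H₁: β₁ > 0.
t = 7.008 / 4.954 = 1.4146.
df = n − k − 1 = 117 − 2 − 1 = 114.
One-sided p ≈ 0.0800, which is ≥ 0.05, so fail to reject H₀.
The data do not give significant evidence that the true slope on bedrooms is positive, holding the other predictors fixed.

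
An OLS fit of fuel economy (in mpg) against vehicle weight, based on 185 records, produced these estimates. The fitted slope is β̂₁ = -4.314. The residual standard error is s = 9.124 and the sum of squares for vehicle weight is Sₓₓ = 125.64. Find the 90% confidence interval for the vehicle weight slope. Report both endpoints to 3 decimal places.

SE(β̂₁) = s/√Sₓₓ = 9.124/√125.64 = 0.813994.
df = n − 2 = 183.
t* = t_{0.05, 183} = 1.653223.
Margin = t* × SE = 1.653223 × 0.813994 = 1.34571.
CI: -4.314 ± 1.34571 → (-5.660, -2.968).
With 90% confidence, each one-unit increase in vehicle weight is associated with a change of between -5.660 and -2.968 mpg in fuel economy.

(-5.660, -2.968)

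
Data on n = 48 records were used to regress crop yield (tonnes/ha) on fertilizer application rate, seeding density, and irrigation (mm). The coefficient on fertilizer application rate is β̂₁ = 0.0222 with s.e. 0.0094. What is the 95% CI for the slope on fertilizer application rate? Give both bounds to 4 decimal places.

(0.0033, 0.0411)

df = n − k − 1 = 48 − 3 − 1 = 44.
t* = t_{0.025, 44} = 2.015368.
Margin = t* × SE = 2.015368 × 0.0094 = 0.018944.
CI: 0.0222 ± 0.018944 → (0.0033, 0.0411).
With 95% confidence, each one-unit increase in fertilizer application rate is associated with a change of between 0.0033 and 0.0411 tonnes/ha in crop yield, holding the other predictors fixed.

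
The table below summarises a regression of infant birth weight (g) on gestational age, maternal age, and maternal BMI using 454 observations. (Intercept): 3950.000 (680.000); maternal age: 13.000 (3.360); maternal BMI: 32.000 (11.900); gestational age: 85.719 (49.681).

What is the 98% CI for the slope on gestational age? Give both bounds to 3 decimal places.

(-30.269, 201.707)

Read off: b = 85.719, SE = 49.681 for gestational age.
df = n − k − 1 = 454 − 3 − 1 = 450.
t* = t_{0.01, 450} = 2.334663.
Margin = t* × SE = 2.334663 × 49.681 = 115.98839.
CI: 85.719 ± 115.98839 → (-30.269, 201.707).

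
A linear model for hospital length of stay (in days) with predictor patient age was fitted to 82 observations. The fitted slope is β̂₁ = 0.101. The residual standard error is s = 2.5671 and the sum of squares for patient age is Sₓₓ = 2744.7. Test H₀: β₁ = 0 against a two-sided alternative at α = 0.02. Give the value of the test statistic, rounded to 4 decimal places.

t = 2.0612

SE(β̂₁) = s/√Sₓₓ = 2.5671/√2744.7 = 0.0489999.
t = 0.101 / 0.0489999 = 2.0612.
df = n − 2 = 80.
Two-sided p ≈ 0.0425, which is ≥ 0.02, so fail to reject H₀.
The data do not give significant evidence of an association between patient age and hospital length of stay.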